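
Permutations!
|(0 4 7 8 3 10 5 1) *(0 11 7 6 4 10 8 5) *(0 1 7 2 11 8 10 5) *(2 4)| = 12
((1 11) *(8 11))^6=((1 8 11))^6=(11)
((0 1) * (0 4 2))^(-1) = ((0 1 4 2))^(-1) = (0 2 4 1)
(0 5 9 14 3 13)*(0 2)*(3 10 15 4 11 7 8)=[5, 1, 0, 13, 11, 9, 6, 8, 3, 14, 15, 7, 12, 2, 10, 4]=(0 5 9 14 10 15 4 11 7 8 3 13 2)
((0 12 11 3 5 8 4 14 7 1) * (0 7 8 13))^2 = ((0 12 11 3 5 13)(1 7)(4 14 8))^2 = (0 11 5)(3 13 12)(4 8 14)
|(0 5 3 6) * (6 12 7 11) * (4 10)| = |(0 5 3 12 7 11 6)(4 10)| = 14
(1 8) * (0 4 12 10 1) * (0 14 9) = (0 4 12 10 1 8 14 9) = [4, 8, 2, 3, 12, 5, 6, 7, 14, 0, 1, 11, 10, 13, 9]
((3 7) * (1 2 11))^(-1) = (1 11 2)(3 7)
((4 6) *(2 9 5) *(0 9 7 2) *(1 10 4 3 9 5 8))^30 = ((0 5)(1 10 4 6 3 9 8)(2 7))^30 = (1 4 3 8 10 6 9)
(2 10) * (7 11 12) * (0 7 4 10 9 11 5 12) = (0 7 5 12 4 10 2 9 11) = [7, 1, 9, 3, 10, 12, 6, 5, 8, 11, 2, 0, 4]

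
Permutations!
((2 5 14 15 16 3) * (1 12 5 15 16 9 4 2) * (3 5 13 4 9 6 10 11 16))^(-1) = ((1 12 13 4 2 15 6 10 11 16 5 14 3))^(-1) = (1 3 14 5 16 11 10 6 15 2 4 13 12)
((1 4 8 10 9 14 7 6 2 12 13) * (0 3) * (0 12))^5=(0 4 7 12 10 2 1 14 3 8 6 13 9)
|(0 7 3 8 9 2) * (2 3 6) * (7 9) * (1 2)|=|(0 9 3 8 7 6 1 2)|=8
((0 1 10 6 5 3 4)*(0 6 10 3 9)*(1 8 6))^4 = (10)(0 9 5 6 8)(1 3 4)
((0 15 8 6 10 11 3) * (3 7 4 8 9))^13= ((0 15 9 3)(4 8 6 10 11 7))^13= (0 15 9 3)(4 8 6 10 11 7)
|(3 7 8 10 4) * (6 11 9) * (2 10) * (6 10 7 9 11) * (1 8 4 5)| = |(11)(1 8 2 7 4 3 9 10 5)| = 9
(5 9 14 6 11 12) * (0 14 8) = (0 14 6 11 12 5 9 8) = [14, 1, 2, 3, 4, 9, 11, 7, 0, 8, 10, 12, 5, 13, 6]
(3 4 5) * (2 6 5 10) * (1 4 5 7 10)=[0, 4, 6, 5, 1, 3, 7, 10, 8, 9, 2]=(1 4)(2 6 7 10)(3 5)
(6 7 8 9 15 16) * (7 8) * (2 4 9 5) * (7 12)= (2 4 9 15 16 6 8 5)(7 12)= [0, 1, 4, 3, 9, 2, 8, 12, 5, 15, 10, 11, 7, 13, 14, 16, 6]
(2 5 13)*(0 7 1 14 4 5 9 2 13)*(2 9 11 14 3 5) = [7, 3, 11, 5, 2, 0, 6, 1, 8, 9, 10, 14, 12, 13, 4] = (0 7 1 3 5)(2 11 14 4)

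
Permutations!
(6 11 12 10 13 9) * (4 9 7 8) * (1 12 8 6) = [0, 12, 2, 3, 9, 5, 11, 6, 4, 1, 13, 8, 10, 7] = (1 12 10 13 7 6 11 8 4 9)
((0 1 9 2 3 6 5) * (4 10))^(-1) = ((0 1 9 2 3 6 5)(4 10))^(-1) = (0 5 6 3 2 9 1)(4 10)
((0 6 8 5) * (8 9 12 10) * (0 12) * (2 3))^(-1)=(0 9 6)(2 3)(5 8 10 12)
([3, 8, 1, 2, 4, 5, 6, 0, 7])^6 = (8)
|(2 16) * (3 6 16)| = |(2 3 6 16)| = 4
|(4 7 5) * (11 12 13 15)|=|(4 7 5)(11 12 13 15)|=12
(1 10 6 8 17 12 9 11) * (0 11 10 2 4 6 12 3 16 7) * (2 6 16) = (0 11 1 6 8 17 3 2 4 16 7)(9 10 12) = [11, 6, 4, 2, 16, 5, 8, 0, 17, 10, 12, 1, 9, 13, 14, 15, 7, 3]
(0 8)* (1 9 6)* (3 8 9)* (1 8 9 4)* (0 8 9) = (0 4 1 3)(6 9) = [4, 3, 2, 0, 1, 5, 9, 7, 8, 6]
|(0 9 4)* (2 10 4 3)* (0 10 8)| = |(0 9 3 2 8)(4 10)| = 10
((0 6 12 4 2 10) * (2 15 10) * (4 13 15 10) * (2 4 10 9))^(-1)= ((0 6 12 13 15 10)(2 4 9))^(-1)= (0 10 15 13 12 6)(2 9 4)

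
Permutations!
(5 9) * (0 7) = (0 7)(5 9) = [7, 1, 2, 3, 4, 9, 6, 0, 8, 5]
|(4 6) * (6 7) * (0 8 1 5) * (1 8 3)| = 12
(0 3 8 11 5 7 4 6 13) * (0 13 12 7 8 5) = [3, 1, 2, 5, 6, 8, 12, 4, 11, 9, 10, 0, 7, 13] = (13)(0 3 5 8 11)(4 6 12 7)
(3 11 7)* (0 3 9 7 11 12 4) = [3, 1, 2, 12, 0, 5, 6, 9, 8, 7, 10, 11, 4] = (0 3 12 4)(7 9)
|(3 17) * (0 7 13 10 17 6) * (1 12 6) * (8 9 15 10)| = |(0 7 13 8 9 15 10 17 3 1 12 6)| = 12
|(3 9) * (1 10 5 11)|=|(1 10 5 11)(3 9)|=4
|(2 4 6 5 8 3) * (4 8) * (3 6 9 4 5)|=|(2 8 6 3)(4 9)|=4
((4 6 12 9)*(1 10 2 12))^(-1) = ((1 10 2 12 9 4 6))^(-1) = (1 6 4 9 12 2 10)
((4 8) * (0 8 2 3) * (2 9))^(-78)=((0 8 4 9 2 3))^(-78)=(9)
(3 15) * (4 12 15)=(3 4 12 15)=[0, 1, 2, 4, 12, 5, 6, 7, 8, 9, 10, 11, 15, 13, 14, 3]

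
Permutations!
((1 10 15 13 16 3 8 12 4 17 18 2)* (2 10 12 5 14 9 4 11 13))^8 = ((1 12 11 13 16 3 8 5 14 9 4 17 18 10 15 2))^8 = (1 14)(2 5)(3 10)(4 11)(8 15)(9 12)(13 17)(16 18)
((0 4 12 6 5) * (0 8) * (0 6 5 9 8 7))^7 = ((0 4 12 5 7)(6 9 8))^7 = (0 12 7 4 5)(6 9 8)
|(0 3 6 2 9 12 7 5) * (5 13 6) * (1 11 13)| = 24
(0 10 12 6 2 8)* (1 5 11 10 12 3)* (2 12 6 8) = (0 6 12 8)(1 5 11 10 3) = [6, 5, 2, 1, 4, 11, 12, 7, 0, 9, 3, 10, 8]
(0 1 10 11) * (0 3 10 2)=(0 1 2)(3 10 11)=[1, 2, 0, 10, 4, 5, 6, 7, 8, 9, 11, 3]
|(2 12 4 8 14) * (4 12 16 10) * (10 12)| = |(2 16 12 10 4 8 14)| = 7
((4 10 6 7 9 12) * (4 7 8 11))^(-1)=(4 11 8 6 10)(7 12 9)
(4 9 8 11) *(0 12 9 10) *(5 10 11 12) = (0 5 10)(4 11)(8 12 9) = [5, 1, 2, 3, 11, 10, 6, 7, 12, 8, 0, 4, 9]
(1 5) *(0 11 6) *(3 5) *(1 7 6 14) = (0 11 14 1 3 5 7 6) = [11, 3, 2, 5, 4, 7, 0, 6, 8, 9, 10, 14, 12, 13, 1]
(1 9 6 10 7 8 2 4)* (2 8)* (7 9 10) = (1 10 9 6 7 2 4) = [0, 10, 4, 3, 1, 5, 7, 2, 8, 6, 9]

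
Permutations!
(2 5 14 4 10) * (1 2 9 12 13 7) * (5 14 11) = (1 2 14 4 10 9 12 13 7)(5 11) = [0, 2, 14, 3, 10, 11, 6, 1, 8, 12, 9, 5, 13, 7, 4]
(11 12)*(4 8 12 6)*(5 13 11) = (4 8 12 5 13 11 6) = [0, 1, 2, 3, 8, 13, 4, 7, 12, 9, 10, 6, 5, 11]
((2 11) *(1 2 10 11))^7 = (1 2)(10 11)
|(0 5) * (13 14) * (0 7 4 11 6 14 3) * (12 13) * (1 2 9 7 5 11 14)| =12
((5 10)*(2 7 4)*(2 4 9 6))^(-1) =((2 7 9 6)(5 10))^(-1) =(2 6 9 7)(5 10)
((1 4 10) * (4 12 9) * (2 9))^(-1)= ((1 12 2 9 4 10))^(-1)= (1 10 4 9 2 12)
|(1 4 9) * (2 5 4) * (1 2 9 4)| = |(1 9 2 5)| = 4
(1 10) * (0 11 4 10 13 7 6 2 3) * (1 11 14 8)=[14, 13, 3, 0, 10, 5, 2, 6, 1, 9, 11, 4, 12, 7, 8]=(0 14 8 1 13 7 6 2 3)(4 10 11)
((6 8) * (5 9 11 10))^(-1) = (5 10 11 9)(6 8)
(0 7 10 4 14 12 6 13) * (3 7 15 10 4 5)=(0 15 10 5 3 7 4 14 12 6 13)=[15, 1, 2, 7, 14, 3, 13, 4, 8, 9, 5, 11, 6, 0, 12, 10]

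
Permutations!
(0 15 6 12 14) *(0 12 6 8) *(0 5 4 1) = (0 15 8 5 4 1)(12 14) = [15, 0, 2, 3, 1, 4, 6, 7, 5, 9, 10, 11, 14, 13, 12, 8]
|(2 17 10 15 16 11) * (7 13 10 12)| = 9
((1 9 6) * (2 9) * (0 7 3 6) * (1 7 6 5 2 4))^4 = (0 5 6 2 7 9 3)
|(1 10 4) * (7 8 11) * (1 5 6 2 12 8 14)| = 11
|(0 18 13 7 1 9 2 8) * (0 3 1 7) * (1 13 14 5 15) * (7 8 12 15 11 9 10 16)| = |(0 18 14 5 11 9 2 12 15 1 10 16 7 8 3 13)| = 16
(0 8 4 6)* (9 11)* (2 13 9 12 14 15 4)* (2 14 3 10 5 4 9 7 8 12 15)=[12, 1, 13, 10, 6, 4, 0, 8, 14, 11, 5, 15, 3, 7, 2, 9]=(0 12 3 10 5 4 6)(2 13 7 8 14)(9 11 15)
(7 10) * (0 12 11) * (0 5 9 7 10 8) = (0 12 11 5 9 7 8) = [12, 1, 2, 3, 4, 9, 6, 8, 0, 7, 10, 5, 11]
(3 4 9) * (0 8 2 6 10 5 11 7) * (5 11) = (0 8 2 6 10 11 7)(3 4 9) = [8, 1, 6, 4, 9, 5, 10, 0, 2, 3, 11, 7]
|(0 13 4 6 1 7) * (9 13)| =7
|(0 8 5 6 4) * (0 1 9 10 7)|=9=|(0 8 5 6 4 1 9 10 7)|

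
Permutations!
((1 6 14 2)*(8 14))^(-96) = ((1 6 8 14 2))^(-96) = (1 2 14 8 6)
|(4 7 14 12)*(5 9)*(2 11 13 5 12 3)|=10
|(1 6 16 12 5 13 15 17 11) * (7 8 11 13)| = 24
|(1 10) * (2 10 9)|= 4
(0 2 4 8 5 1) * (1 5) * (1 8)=(8)(0 2 4 1)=[2, 0, 4, 3, 1, 5, 6, 7, 8]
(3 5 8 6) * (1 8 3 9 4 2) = (1 8 6 9 4 2)(3 5) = [0, 8, 1, 5, 2, 3, 9, 7, 6, 4]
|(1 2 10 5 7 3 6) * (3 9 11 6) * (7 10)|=6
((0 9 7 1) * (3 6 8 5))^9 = ((0 9 7 1)(3 6 8 5))^9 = (0 9 7 1)(3 6 8 5)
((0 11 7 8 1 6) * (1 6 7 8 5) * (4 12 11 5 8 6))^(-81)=((0 5 1 7 8 4 12 11 6))^(-81)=(12)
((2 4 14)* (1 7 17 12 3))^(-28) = (1 17 3 7 12)(2 14 4)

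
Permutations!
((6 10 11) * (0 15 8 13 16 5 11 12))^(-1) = (0 12 10 6 11 5 16 13 8 15) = ((0 15 8 13 16 5 11 6 10 12))^(-1)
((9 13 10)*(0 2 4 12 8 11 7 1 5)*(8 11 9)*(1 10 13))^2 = ((13)(0 2 4 12 11 7 10 8 9 1 5))^2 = (13)(0 4 11 10 9 5 2 12 7 8 1)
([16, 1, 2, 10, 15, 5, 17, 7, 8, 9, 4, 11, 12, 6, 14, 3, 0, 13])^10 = (3 4)(6 17 13)(10 15)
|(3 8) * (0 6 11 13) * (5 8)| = 12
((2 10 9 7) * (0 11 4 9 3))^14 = (0 10 7 4)(2 9 11 3)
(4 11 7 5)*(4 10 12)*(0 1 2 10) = (0 1 2 10 12 4 11 7 5) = [1, 2, 10, 3, 11, 0, 6, 5, 8, 9, 12, 7, 4]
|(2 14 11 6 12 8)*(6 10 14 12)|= 3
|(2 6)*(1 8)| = 2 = |(1 8)(2 6)|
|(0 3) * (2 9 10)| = 6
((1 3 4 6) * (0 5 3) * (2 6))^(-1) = (0 1 6 2 4 3 5)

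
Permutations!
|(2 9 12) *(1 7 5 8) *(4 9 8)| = 8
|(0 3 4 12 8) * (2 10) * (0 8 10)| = 6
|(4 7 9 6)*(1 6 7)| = |(1 6 4)(7 9)| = 6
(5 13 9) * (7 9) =[0, 1, 2, 3, 4, 13, 6, 9, 8, 5, 10, 11, 12, 7] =(5 13 7 9)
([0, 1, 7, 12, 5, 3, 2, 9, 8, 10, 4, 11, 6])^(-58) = (2 5 7 3 9 12 10 6 4)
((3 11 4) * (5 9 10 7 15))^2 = ((3 11 4)(5 9 10 7 15))^2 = (3 4 11)(5 10 15 9 7)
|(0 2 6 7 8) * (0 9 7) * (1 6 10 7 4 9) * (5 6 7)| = |(0 2 10 5 6)(1 7 8)(4 9)| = 30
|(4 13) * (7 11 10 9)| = 4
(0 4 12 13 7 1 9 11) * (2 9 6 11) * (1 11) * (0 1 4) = (1 6 4 12 13 7 11)(2 9) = [0, 6, 9, 3, 12, 5, 4, 11, 8, 2, 10, 1, 13, 7]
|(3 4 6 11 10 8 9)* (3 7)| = |(3 4 6 11 10 8 9 7)| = 8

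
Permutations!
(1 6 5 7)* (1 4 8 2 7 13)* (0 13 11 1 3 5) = (0 13 3 5 11 1 6)(2 7 4 8) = [13, 6, 7, 5, 8, 11, 0, 4, 2, 9, 10, 1, 12, 3]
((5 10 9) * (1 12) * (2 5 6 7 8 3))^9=(1 12)(2 5 10 9 6 7 8 3)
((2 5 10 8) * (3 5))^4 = (2 8 10 5 3)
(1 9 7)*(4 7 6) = (1 9 6 4 7) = [0, 9, 2, 3, 7, 5, 4, 1, 8, 6]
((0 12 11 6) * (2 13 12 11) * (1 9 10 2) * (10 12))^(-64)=(0 6 11)(1 12 9)(2 10 13)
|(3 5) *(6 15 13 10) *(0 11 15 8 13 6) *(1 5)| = |(0 11 15 6 8 13 10)(1 5 3)| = 21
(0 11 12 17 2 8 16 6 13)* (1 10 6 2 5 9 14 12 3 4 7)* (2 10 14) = [11, 14, 8, 4, 7, 9, 13, 1, 16, 2, 6, 3, 17, 0, 12, 15, 10, 5] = (0 11 3 4 7 1 14 12 17 5 9 2 8 16 10 6 13)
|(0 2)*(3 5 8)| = 6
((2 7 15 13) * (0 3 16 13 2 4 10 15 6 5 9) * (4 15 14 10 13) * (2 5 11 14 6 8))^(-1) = ((0 3 16 4 13 15 5 9)(2 7 8)(6 11 14 10))^(-1) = (0 9 5 15 13 4 16 3)(2 8 7)(6 10 14 11)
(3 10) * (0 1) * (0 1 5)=[5, 1, 2, 10, 4, 0, 6, 7, 8, 9, 3]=(0 5)(3 10)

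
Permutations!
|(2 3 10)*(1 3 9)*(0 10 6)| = 7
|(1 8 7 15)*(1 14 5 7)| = |(1 8)(5 7 15 14)| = 4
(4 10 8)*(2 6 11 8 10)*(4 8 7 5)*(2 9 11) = (2 6)(4 9 11 7 5) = [0, 1, 6, 3, 9, 4, 2, 5, 8, 11, 10, 7]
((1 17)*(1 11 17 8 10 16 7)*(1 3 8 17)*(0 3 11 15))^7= (0 1 16 3 17 7 8 15 11 10)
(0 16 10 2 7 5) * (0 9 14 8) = (0 16 10 2 7 5 9 14 8) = [16, 1, 7, 3, 4, 9, 6, 5, 0, 14, 2, 11, 12, 13, 8, 15, 10]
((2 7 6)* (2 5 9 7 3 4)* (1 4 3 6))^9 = ((1 4 2 6 5 9 7))^9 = (1 2 5 7 4 6 9)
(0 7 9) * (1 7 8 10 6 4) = (0 8 10 6 4 1 7 9) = [8, 7, 2, 3, 1, 5, 4, 9, 10, 0, 6]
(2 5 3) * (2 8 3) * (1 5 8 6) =(1 5 2 8 3 6) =[0, 5, 8, 6, 4, 2, 1, 7, 3]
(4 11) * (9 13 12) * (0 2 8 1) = (0 2 8 1)(4 11)(9 13 12) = [2, 0, 8, 3, 11, 5, 6, 7, 1, 13, 10, 4, 9, 12]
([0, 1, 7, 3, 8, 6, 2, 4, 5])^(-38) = [0, 1, 5, 3, 2, 4, 8, 6, 7]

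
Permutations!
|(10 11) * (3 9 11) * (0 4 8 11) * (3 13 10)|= |(0 4 8 11 3 9)(10 13)|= 6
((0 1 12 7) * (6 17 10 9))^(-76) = (17)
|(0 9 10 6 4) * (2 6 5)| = |(0 9 10 5 2 6 4)| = 7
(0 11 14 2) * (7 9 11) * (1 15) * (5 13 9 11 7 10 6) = (0 10 6 5 13 9 7 11 14 2)(1 15) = [10, 15, 0, 3, 4, 13, 5, 11, 8, 7, 6, 14, 12, 9, 2, 1]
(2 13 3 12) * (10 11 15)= [0, 1, 13, 12, 4, 5, 6, 7, 8, 9, 11, 15, 2, 3, 14, 10]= (2 13 3 12)(10 11 15)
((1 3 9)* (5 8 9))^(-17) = ((1 3 5 8 9))^(-17) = (1 8 3 9 5)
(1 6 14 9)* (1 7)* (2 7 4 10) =(1 6 14 9 4 10 2 7) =[0, 6, 7, 3, 10, 5, 14, 1, 8, 4, 2, 11, 12, 13, 9]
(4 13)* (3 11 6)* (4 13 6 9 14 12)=(3 11 9 14 12 4 6)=[0, 1, 2, 11, 6, 5, 3, 7, 8, 14, 10, 9, 4, 13, 12]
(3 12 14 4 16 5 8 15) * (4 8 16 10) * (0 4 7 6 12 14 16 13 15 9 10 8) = [4, 1, 2, 14, 8, 13, 12, 6, 9, 10, 7, 11, 16, 15, 0, 3, 5] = (0 4 8 9 10 7 6 12 16 5 13 15 3 14)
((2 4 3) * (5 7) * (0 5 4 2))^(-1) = ((0 5 7 4 3))^(-1) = (0 3 4 7 5)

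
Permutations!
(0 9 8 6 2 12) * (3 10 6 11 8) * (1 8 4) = (0 9 3 10 6 2 12)(1 8 11 4) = [9, 8, 12, 10, 1, 5, 2, 7, 11, 3, 6, 4, 0]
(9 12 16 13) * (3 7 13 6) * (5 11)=(3 7 13 9 12 16 6)(5 11)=[0, 1, 2, 7, 4, 11, 3, 13, 8, 12, 10, 5, 16, 9, 14, 15, 6]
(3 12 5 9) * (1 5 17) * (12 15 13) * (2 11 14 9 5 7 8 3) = [0, 7, 11, 15, 4, 5, 6, 8, 3, 2, 10, 14, 17, 12, 9, 13, 16, 1] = (1 7 8 3 15 13 12 17)(2 11 14 9)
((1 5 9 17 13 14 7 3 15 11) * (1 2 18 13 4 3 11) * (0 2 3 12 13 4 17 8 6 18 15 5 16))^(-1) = ((0 2 15 1 16)(3 5 9 8 6 18 4 12 13 14 7 11))^(-1) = (0 16 1 15 2)(3 11 7 14 13 12 4 18 6 8 9 5)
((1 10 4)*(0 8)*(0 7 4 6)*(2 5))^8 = (0 8 7 4 1 10 6)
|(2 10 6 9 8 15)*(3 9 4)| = 8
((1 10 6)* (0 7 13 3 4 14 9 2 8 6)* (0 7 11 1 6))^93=(0 9 3 10)(1 8 14 13)(2 4 7 11)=((0 11 1 10 7 13 3 4 14 9 2 8))^93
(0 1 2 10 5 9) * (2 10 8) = (0 1 10 5 9)(2 8) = [1, 10, 8, 3, 4, 9, 6, 7, 2, 0, 5]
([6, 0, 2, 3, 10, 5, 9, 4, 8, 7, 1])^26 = (0 10 7 6 1 4 9)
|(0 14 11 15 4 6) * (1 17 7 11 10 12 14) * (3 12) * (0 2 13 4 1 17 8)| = |(0 17 7 11 15 1 8)(2 13 4 6)(3 12 14 10)| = 28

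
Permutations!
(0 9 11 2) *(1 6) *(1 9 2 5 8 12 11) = [2, 6, 0, 3, 4, 8, 9, 7, 12, 1, 10, 5, 11] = (0 2)(1 6 9)(5 8 12 11)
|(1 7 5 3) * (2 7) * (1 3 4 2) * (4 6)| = |(2 7 5 6 4)| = 5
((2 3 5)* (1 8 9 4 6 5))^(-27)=((1 8 9 4 6 5 2 3))^(-27)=(1 5 9 3 6 8 2 4)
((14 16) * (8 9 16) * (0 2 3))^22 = ((0 2 3)(8 9 16 14))^22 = (0 2 3)(8 16)(9 14)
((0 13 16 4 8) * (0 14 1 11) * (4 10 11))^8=((0 13 16 10 11)(1 4 8 14))^8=(0 10 13 11 16)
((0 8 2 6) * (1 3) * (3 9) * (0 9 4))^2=(0 2 9 1)(3 4 8 6)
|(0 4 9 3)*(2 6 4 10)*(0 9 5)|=6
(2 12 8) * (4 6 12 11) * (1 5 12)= (1 5 12 8 2 11 4 6)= [0, 5, 11, 3, 6, 12, 1, 7, 2, 9, 10, 4, 8]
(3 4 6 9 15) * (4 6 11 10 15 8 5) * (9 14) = [0, 1, 2, 6, 11, 4, 14, 7, 5, 8, 15, 10, 12, 13, 9, 3] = (3 6 14 9 8 5 4 11 10 15)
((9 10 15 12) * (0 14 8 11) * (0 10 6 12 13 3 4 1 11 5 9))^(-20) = ((0 14 8 5 9 6 12)(1 11 10 15 13 3 4))^(-20) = (0 14 8 5 9 6 12)(1 11 10 15 13 3 4)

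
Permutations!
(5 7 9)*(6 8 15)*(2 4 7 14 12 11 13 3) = [0, 1, 4, 2, 7, 14, 8, 9, 15, 5, 10, 13, 11, 3, 12, 6] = (2 4 7 9 5 14 12 11 13 3)(6 8 15)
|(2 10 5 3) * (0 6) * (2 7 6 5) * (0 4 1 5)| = 6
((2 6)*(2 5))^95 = (2 5 6)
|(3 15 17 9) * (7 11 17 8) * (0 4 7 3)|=6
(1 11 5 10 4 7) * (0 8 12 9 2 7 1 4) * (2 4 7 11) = (0 8 12 9 4 1 2 11 5 10) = [8, 2, 11, 3, 1, 10, 6, 7, 12, 4, 0, 5, 9]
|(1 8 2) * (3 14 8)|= |(1 3 14 8 2)|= 5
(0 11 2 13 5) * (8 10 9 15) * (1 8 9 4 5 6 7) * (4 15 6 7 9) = [11, 8, 13, 3, 5, 0, 9, 1, 10, 6, 15, 2, 12, 7, 14, 4] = (0 11 2 13 7 1 8 10 15 4 5)(6 9)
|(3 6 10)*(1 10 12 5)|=|(1 10 3 6 12 5)|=6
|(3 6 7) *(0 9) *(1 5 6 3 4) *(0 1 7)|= 10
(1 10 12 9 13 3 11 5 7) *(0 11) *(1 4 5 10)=(0 11 10 12 9 13 3)(4 5 7)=[11, 1, 2, 0, 5, 7, 6, 4, 8, 13, 12, 10, 9, 3]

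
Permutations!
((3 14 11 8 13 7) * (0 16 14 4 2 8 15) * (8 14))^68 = (0 8 7 4 14 15 16 13 3 2 11)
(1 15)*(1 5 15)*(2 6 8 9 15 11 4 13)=[0, 1, 6, 3, 13, 11, 8, 7, 9, 15, 10, 4, 12, 2, 14, 5]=(2 6 8 9 15 5 11 4 13)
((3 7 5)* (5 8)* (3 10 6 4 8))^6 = (4 8 5 10 6)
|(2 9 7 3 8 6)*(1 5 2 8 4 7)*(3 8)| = 20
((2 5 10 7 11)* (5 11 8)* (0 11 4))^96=((0 11 2 4)(5 10 7 8))^96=(11)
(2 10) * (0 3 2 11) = (0 3 2 10 11) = [3, 1, 10, 2, 4, 5, 6, 7, 8, 9, 11, 0]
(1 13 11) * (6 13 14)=(1 14 6 13 11)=[0, 14, 2, 3, 4, 5, 13, 7, 8, 9, 10, 1, 12, 11, 6]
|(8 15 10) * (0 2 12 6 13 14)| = |(0 2 12 6 13 14)(8 15 10)| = 6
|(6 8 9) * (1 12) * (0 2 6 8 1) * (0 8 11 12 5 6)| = 12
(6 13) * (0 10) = (0 10)(6 13) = [10, 1, 2, 3, 4, 5, 13, 7, 8, 9, 0, 11, 12, 6]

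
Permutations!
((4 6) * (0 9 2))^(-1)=(0 2 9)(4 6)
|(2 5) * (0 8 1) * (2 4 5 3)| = |(0 8 1)(2 3)(4 5)| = 6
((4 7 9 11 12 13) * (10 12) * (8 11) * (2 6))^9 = ((2 6)(4 7 9 8 11 10 12 13))^9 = (2 6)(4 7 9 8 11 10 12 13)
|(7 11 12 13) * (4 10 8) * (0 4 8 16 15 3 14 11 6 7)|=10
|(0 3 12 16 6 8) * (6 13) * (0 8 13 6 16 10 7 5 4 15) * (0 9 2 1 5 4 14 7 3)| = 24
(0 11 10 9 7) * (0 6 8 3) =(0 11 10 9 7 6 8 3) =[11, 1, 2, 0, 4, 5, 8, 6, 3, 7, 9, 10]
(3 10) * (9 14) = (3 10)(9 14) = [0, 1, 2, 10, 4, 5, 6, 7, 8, 14, 3, 11, 12, 13, 9]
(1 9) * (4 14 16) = (1 9)(4 14 16) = [0, 9, 2, 3, 14, 5, 6, 7, 8, 1, 10, 11, 12, 13, 16, 15, 4]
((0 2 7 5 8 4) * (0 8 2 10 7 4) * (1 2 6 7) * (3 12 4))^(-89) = ((0 10 1 2 3 12 4 8)(5 6 7))^(-89) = (0 8 4 12 3 2 1 10)(5 6 7)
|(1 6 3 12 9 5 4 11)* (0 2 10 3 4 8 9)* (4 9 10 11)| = 11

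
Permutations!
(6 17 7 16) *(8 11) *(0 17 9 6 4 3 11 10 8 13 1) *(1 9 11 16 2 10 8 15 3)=(0 17 7 2 10 15 3 16 4 1)(6 11 13 9)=[17, 0, 10, 16, 1, 5, 11, 2, 8, 6, 15, 13, 12, 9, 14, 3, 4, 7]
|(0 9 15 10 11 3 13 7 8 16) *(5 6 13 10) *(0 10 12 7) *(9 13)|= |(0 13)(3 12 7 8 16 10 11)(5 6 9 15)|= 28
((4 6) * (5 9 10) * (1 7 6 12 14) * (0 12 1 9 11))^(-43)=(0 11 5 10 9 14 12)(1 7 6 4)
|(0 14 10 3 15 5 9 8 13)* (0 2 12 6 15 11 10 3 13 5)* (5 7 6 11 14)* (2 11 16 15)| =|(0 5 9 8 7 6 2 12 16 15)(3 14)(10 13 11)| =30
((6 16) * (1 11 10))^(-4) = ((1 11 10)(6 16))^(-4) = (16)(1 10 11)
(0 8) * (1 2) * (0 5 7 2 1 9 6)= (0 8 5 7 2 9 6)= [8, 1, 9, 3, 4, 7, 0, 2, 5, 6]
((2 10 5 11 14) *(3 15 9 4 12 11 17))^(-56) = (2 14 11 12 4 9 15 3 17 5 10)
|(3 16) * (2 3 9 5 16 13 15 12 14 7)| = |(2 3 13 15 12 14 7)(5 16 9)| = 21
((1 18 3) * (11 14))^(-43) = ((1 18 3)(11 14))^(-43) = (1 3 18)(11 14)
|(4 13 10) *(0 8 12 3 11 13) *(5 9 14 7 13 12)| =|(0 8 5 9 14 7 13 10 4)(3 11 12)| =9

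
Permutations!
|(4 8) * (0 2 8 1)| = 5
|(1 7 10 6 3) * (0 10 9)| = |(0 10 6 3 1 7 9)| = 7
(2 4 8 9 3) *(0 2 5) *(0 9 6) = (0 2 4 8 6)(3 5 9) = [2, 1, 4, 5, 8, 9, 0, 7, 6, 3]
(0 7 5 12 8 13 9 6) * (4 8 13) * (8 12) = [7, 1, 2, 3, 12, 8, 0, 5, 4, 6, 10, 11, 13, 9] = (0 7 5 8 4 12 13 9 6)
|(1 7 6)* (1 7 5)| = 2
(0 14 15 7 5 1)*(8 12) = [14, 0, 2, 3, 4, 1, 6, 5, 12, 9, 10, 11, 8, 13, 15, 7] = (0 14 15 7 5 1)(8 12)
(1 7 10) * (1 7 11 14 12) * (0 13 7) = (0 13 7 10)(1 11 14 12) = [13, 11, 2, 3, 4, 5, 6, 10, 8, 9, 0, 14, 1, 7, 12]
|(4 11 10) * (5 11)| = |(4 5 11 10)| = 4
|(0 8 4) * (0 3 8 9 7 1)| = 12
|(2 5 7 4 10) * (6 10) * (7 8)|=7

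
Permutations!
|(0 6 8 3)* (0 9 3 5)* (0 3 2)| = 7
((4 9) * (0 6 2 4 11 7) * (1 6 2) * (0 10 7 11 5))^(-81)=(11)(0 5 9 4 2)(1 6)(7 10)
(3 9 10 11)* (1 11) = (1 11 3 9 10) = [0, 11, 2, 9, 4, 5, 6, 7, 8, 10, 1, 3]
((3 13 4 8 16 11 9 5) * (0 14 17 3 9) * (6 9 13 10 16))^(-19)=(0 17 10 11 14 3 16)(4 13 5 9 6 8)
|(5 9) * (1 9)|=3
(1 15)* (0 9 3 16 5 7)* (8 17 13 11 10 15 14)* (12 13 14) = (0 9 3 16 5 7)(1 12 13 11 10 15)(8 17 14) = [9, 12, 2, 16, 4, 7, 6, 0, 17, 3, 15, 10, 13, 11, 8, 1, 5, 14]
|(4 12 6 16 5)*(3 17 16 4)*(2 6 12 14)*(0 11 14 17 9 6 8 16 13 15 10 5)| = |(0 11 14 2 8 16)(3 9 6 4 17 13 15 10 5)| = 18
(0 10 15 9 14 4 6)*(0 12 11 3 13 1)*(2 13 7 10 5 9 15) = (15)(0 5 9 14 4 6 12 11 3 7 10 2 13 1) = [5, 0, 13, 7, 6, 9, 12, 10, 8, 14, 2, 3, 11, 1, 4, 15]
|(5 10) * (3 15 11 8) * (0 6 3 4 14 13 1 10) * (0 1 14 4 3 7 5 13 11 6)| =|(1 10 13 14 11 8 3 15 6 7 5)| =11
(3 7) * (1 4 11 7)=[0, 4, 2, 1, 11, 5, 6, 3, 8, 9, 10, 7]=(1 4 11 7 3)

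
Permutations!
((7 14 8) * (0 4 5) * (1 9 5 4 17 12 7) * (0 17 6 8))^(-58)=((0 6 8 1 9 5 17 12 7 14))^(-58)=(0 8 9 17 7)(1 5 12 14 6)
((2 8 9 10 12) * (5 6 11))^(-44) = (2 8 9 10 12)(5 6 11)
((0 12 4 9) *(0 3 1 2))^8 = ((0 12 4 9 3 1 2))^8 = (0 12 4 9 3 1 2)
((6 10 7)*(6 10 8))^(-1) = ((6 8)(7 10))^(-1) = (6 8)(7 10)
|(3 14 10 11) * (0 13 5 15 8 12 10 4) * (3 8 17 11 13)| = |(0 3 14 4)(5 15 17 11 8 12 10 13)| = 8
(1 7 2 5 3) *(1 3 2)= (1 7)(2 5)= [0, 7, 5, 3, 4, 2, 6, 1]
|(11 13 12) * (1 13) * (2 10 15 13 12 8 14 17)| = |(1 12 11)(2 10 15 13 8 14 17)| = 21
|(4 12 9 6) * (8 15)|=|(4 12 9 6)(8 15)|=4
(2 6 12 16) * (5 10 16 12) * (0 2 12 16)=(0 2 6 5 10)(12 16)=[2, 1, 6, 3, 4, 10, 5, 7, 8, 9, 0, 11, 16, 13, 14, 15, 12]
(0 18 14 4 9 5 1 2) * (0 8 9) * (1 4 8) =(0 18 14 8 9 5 4)(1 2) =[18, 2, 1, 3, 0, 4, 6, 7, 9, 5, 10, 11, 12, 13, 8, 15, 16, 17, 14]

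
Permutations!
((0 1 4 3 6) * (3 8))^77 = ((0 1 4 8 3 6))^77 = (0 6 3 8 4 1)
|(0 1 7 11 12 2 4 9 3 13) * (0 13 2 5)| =12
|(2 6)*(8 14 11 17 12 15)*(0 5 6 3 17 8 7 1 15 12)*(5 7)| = 9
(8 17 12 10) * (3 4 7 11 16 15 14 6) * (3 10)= [0, 1, 2, 4, 7, 5, 10, 11, 17, 9, 8, 16, 3, 13, 6, 14, 15, 12]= (3 4 7 11 16 15 14 6 10 8 17 12)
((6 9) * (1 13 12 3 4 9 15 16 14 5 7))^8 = (1 16 4)(3 7 15)(5 6 12)(9 13 14) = ((1 13 12 3 4 9 6 15 16 14 5 7))^8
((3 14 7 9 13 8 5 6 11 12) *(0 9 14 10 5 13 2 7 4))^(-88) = (0 2 14)(3 5 11)(4 9 7)(6 12 10)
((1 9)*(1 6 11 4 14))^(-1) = (1 14 4 11 6 9)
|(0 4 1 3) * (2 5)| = |(0 4 1 3)(2 5)| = 4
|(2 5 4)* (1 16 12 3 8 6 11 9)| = |(1 16 12 3 8 6 11 9)(2 5 4)| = 24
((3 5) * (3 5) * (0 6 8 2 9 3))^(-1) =(0 3 9 2 8 6)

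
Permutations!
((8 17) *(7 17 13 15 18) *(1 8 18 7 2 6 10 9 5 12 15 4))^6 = (1 13)(2 15 10 17 5)(4 8)(6 7 9 18 12)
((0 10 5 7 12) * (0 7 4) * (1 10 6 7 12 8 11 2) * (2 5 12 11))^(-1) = (0 4 5 11 12 10 1 2 8 7 6)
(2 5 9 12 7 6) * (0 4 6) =(0 4 6 2 5 9 12 7) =[4, 1, 5, 3, 6, 9, 2, 0, 8, 12, 10, 11, 7]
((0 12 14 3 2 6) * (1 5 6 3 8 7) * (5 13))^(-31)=(0 1 12 13 14 5 8 6 7)(2 3)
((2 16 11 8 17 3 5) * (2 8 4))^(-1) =(2 4 11 16)(3 17 8 5)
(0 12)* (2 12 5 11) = [5, 1, 12, 3, 4, 11, 6, 7, 8, 9, 10, 2, 0] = (0 5 11 2 12)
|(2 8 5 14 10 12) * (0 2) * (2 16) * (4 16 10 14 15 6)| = 21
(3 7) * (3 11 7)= [0, 1, 2, 3, 4, 5, 6, 11, 8, 9, 10, 7]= (7 11)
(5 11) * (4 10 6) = (4 10 6)(5 11) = [0, 1, 2, 3, 10, 11, 4, 7, 8, 9, 6, 5]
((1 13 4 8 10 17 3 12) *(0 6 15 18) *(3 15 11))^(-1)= (0 18 15 17 10 8 4 13 1 12 3 11 6)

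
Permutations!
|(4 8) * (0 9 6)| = 6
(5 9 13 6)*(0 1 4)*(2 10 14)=(0 1 4)(2 10 14)(5 9 13 6)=[1, 4, 10, 3, 0, 9, 5, 7, 8, 13, 14, 11, 12, 6, 2]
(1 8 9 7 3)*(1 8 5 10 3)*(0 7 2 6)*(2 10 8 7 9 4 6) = (0 9 10 3 7 1 5 8 4 6) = [9, 5, 2, 7, 6, 8, 0, 1, 4, 10, 3]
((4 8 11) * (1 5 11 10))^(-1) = ((1 5 11 4 8 10))^(-1) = (1 10 8 4 11 5)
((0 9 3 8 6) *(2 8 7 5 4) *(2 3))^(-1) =((0 9 2 8 6)(3 7 5 4))^(-1) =(0 6 8 2 9)(3 4 5 7)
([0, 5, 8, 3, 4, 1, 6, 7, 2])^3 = (1 5)(2 8)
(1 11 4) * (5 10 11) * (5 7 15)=(1 7 15 5 10 11 4)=[0, 7, 2, 3, 1, 10, 6, 15, 8, 9, 11, 4, 12, 13, 14, 5]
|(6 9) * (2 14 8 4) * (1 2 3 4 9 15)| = 14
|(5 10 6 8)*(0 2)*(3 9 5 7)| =14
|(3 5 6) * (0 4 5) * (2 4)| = 6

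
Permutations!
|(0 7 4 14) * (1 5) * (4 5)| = 6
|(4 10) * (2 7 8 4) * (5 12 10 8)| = |(2 7 5 12 10)(4 8)| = 10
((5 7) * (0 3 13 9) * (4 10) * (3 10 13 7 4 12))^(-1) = ((0 10 12 3 7 5 4 13 9))^(-1) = (0 9 13 4 5 7 3 12 10)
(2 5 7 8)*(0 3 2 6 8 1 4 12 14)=(0 3 2 5 7 1 4 12 14)(6 8)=[3, 4, 5, 2, 12, 7, 8, 1, 6, 9, 10, 11, 14, 13, 0]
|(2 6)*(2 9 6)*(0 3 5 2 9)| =6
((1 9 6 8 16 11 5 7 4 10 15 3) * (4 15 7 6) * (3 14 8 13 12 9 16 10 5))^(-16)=(16)(4 6 12)(5 13 9)(7 10 8 14 15)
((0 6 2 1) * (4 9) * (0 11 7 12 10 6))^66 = (1 12 2 7 6 11 10)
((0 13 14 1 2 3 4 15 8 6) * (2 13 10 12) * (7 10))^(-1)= (0 6 8 15 4 3 2 12 10 7)(1 14 13)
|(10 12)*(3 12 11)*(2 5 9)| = 12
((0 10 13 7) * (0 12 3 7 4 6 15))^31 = ((0 10 13 4 6 15)(3 7 12))^31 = (0 10 13 4 6 15)(3 7 12)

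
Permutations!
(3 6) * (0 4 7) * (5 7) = (0 4 5 7)(3 6) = [4, 1, 2, 6, 5, 7, 3, 0]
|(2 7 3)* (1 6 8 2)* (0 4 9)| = |(0 4 9)(1 6 8 2 7 3)| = 6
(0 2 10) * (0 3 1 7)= (0 2 10 3 1 7)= [2, 7, 10, 1, 4, 5, 6, 0, 8, 9, 3]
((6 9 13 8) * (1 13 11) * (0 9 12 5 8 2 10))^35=(13)(5 12 6 8)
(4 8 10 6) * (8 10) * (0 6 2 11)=(0 6 4 10 2 11)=[6, 1, 11, 3, 10, 5, 4, 7, 8, 9, 2, 0]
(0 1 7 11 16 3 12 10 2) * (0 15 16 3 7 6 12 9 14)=[1, 6, 15, 9, 4, 5, 12, 11, 8, 14, 2, 3, 10, 13, 0, 16, 7]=(0 1 6 12 10 2 15 16 7 11 3 9 14)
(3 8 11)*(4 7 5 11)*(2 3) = (2 3 8 4 7 5 11) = [0, 1, 3, 8, 7, 11, 6, 5, 4, 9, 10, 2]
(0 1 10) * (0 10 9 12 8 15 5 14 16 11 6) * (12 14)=(0 1 9 14 16 11 6)(5 12 8 15)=[1, 9, 2, 3, 4, 12, 0, 7, 15, 14, 10, 6, 8, 13, 16, 5, 11]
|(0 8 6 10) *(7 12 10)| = |(0 8 6 7 12 10)| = 6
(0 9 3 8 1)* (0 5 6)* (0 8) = (0 9 3)(1 5 6 8) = [9, 5, 2, 0, 4, 6, 8, 7, 1, 3]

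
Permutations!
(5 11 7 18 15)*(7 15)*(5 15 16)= (5 11 16)(7 18)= [0, 1, 2, 3, 4, 11, 6, 18, 8, 9, 10, 16, 12, 13, 14, 15, 5, 17, 7]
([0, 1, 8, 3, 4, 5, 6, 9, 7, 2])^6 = [0, 1, 7, 3, 4, 5, 6, 2, 9, 8]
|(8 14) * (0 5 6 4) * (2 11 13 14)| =20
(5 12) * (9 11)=(5 12)(9 11)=[0, 1, 2, 3, 4, 12, 6, 7, 8, 11, 10, 9, 5]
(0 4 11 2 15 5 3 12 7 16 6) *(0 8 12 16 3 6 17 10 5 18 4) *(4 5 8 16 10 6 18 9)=[0, 1, 15, 10, 11, 18, 16, 3, 12, 4, 8, 2, 7, 13, 14, 9, 17, 6, 5]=(2 15 9 4 11)(3 10 8 12 7)(5 18)(6 16 17)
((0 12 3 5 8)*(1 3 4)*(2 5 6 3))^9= ((0 12 4 1 2 5 8)(3 6))^9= (0 4 2 8 12 1 5)(3 6)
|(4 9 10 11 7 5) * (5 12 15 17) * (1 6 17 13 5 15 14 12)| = 22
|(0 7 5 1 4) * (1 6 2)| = |(0 7 5 6 2 1 4)| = 7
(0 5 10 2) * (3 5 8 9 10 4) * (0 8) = (2 8 9 10)(3 5 4) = [0, 1, 8, 5, 3, 4, 6, 7, 9, 10, 2]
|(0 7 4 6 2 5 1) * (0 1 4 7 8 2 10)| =|(0 8 2 5 4 6 10)| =7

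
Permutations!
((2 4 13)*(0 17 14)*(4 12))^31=(0 17 14)(2 13 4 12)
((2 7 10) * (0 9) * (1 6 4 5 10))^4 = ((0 9)(1 6 4 5 10 2 7))^4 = (1 10 6 2 4 7 5)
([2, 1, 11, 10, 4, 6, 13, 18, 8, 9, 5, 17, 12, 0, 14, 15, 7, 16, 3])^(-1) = [13, 1, 0, 18, 4, 10, 5, 16, 8, 9, 3, 2, 12, 6, 14, 15, 17, 11, 7]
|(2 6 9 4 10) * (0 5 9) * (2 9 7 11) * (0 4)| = 9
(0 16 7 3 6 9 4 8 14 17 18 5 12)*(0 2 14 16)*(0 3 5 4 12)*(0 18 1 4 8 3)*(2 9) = (1 4 3 6 2 14 17)(5 18 8 16 7)(9 12) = [0, 4, 14, 6, 3, 18, 2, 5, 16, 12, 10, 11, 9, 13, 17, 15, 7, 1, 8]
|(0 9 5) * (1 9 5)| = |(0 5)(1 9)| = 2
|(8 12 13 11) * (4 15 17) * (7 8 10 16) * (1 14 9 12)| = |(1 14 9 12 13 11 10 16 7 8)(4 15 17)| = 30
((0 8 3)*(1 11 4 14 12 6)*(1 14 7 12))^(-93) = ((0 8 3)(1 11 4 7 12 6 14))^(-93) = (1 6 7 11 14 12 4)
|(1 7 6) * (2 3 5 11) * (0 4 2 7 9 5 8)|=|(0 4 2 3 8)(1 9 5 11 7 6)|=30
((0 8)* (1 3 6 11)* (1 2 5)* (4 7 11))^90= (1 6 7 2)(3 4 11 5)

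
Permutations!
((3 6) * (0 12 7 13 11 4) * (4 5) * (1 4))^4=(0 11)(1 7)(4 13)(5 12)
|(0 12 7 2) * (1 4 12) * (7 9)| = |(0 1 4 12 9 7 2)| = 7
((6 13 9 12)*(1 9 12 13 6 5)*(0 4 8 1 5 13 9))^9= (0 4 8 1)(12 13)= ((0 4 8 1)(12 13))^9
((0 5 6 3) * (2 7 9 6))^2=((0 5 2 7 9 6 3))^2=(0 2 9 3 5 7 6)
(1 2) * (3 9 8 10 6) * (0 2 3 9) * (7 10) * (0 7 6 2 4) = (0 4)(1 3 7 10 2)(6 9 8) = [4, 3, 1, 7, 0, 5, 9, 10, 6, 8, 2]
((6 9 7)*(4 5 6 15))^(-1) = (4 15 7 9 6 5)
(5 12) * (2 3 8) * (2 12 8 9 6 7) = (2 3 9 6 7)(5 8 12) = [0, 1, 3, 9, 4, 8, 7, 2, 12, 6, 10, 11, 5]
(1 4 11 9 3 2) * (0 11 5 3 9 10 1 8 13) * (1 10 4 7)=(0 11 4 5 3 2 8 13)(1 7)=[11, 7, 8, 2, 5, 3, 6, 1, 13, 9, 10, 4, 12, 0]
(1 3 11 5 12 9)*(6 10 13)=(1 3 11 5 12 9)(6 10 13)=[0, 3, 2, 11, 4, 12, 10, 7, 8, 1, 13, 5, 9, 6]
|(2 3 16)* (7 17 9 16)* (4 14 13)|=|(2 3 7 17 9 16)(4 14 13)|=6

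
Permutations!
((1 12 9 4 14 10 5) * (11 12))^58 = ((1 11 12 9 4 14 10 5))^58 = (1 12 4 10)(5 11 9 14)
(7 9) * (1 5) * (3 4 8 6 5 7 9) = (9)(1 7 3 4 8 6 5) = [0, 7, 2, 4, 8, 1, 5, 3, 6, 9]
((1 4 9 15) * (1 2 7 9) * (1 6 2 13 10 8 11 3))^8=(1 10 7)(2 3 13)(4 8 9)(6 11 15)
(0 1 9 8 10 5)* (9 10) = (0 1 10 5)(8 9) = [1, 10, 2, 3, 4, 0, 6, 7, 9, 8, 5]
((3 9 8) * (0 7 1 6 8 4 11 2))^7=(0 4 8 7 11 3 1 2 9 6)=((0 7 1 6 8 3 9 4 11 2))^7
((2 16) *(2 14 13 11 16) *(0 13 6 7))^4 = ((0 13 11 16 14 6 7))^4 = (0 14 13 6 11 7 16)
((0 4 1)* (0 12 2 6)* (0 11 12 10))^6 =((0 4 1 10)(2 6 11 12))^6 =(0 1)(2 11)(4 10)(6 12)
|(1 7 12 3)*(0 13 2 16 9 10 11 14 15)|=36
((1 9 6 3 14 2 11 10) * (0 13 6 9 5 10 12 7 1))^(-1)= ((0 13 6 3 14 2 11 12 7 1 5 10))^(-1)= (0 10 5 1 7 12 11 2 14 3 6 13)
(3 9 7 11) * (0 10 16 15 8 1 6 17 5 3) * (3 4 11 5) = [10, 6, 2, 9, 11, 4, 17, 5, 1, 7, 16, 0, 12, 13, 14, 8, 15, 3] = (0 10 16 15 8 1 6 17 3 9 7 5 4 11)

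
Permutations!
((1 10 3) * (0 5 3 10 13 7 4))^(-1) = ((0 5 3 1 13 7 4))^(-1) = (0 4 7 13 1 3 5)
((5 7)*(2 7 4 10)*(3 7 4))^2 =((2 4 10)(3 7 5))^2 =(2 10 4)(3 5 7)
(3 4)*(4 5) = [0, 1, 2, 5, 3, 4] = (3 5 4)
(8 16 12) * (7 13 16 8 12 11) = [0, 1, 2, 3, 4, 5, 6, 13, 8, 9, 10, 7, 12, 16, 14, 15, 11] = (7 13 16 11)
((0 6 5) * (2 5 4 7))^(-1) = ((0 6 4 7 2 5))^(-1) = (0 5 2 7 4 6)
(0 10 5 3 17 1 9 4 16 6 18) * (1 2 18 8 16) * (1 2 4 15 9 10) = (0 1 10 5 3 17 4 2 18)(6 8 16)(9 15) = [1, 10, 18, 17, 2, 3, 8, 7, 16, 15, 5, 11, 12, 13, 14, 9, 6, 4, 0]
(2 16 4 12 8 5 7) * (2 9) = (2 16 4 12 8 5 7 9) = [0, 1, 16, 3, 12, 7, 6, 9, 5, 2, 10, 11, 8, 13, 14, 15, 4]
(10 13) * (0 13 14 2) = (0 13 10 14 2) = [13, 1, 0, 3, 4, 5, 6, 7, 8, 9, 14, 11, 12, 10, 2]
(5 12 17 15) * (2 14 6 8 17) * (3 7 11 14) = (2 3 7 11 14 6 8 17 15 5 12) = [0, 1, 3, 7, 4, 12, 8, 11, 17, 9, 10, 14, 2, 13, 6, 5, 16, 15]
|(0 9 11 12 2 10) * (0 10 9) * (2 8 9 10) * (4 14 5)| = |(2 10)(4 14 5)(8 9 11 12)| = 12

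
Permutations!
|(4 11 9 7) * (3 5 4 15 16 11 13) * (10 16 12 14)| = 8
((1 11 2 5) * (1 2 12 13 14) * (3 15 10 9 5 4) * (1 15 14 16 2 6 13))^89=((1 11 12)(2 4 3 14 15 10 9 5 6 13 16))^89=(1 12 11)(2 4 3 14 15 10 9 5 6 13 16)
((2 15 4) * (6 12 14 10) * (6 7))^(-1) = (2 4 15)(6 7 10 14 12)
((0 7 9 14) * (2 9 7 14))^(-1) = (0 14)(2 9)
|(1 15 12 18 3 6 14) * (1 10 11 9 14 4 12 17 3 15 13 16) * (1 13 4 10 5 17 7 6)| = |(1 4 12 18 15 7 6 10 11 9 14 5 17 3)(13 16)| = 14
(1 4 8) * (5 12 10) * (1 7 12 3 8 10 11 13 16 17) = (1 4 10 5 3 8 7 12 11 13 16 17) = [0, 4, 2, 8, 10, 3, 6, 12, 7, 9, 5, 13, 11, 16, 14, 15, 17, 1]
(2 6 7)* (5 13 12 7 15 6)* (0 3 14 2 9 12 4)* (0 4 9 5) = (0 3 14 2)(5 13 9 12 7)(6 15) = [3, 1, 0, 14, 4, 13, 15, 5, 8, 12, 10, 11, 7, 9, 2, 6]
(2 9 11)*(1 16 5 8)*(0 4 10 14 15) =(0 4 10 14 15)(1 16 5 8)(2 9 11) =[4, 16, 9, 3, 10, 8, 6, 7, 1, 11, 14, 2, 12, 13, 15, 0, 5]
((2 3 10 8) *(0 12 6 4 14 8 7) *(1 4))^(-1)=(0 7 10 3 2 8 14 4 1 6 12)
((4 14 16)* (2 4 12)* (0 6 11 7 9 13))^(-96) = (2 12 16 14 4)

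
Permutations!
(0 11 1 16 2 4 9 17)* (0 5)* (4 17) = (0 11 1 16 2 17 5)(4 9) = [11, 16, 17, 3, 9, 0, 6, 7, 8, 4, 10, 1, 12, 13, 14, 15, 2, 5]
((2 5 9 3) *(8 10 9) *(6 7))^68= (2 8 9)(3 5 10)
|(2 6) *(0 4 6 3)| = 5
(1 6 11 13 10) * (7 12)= (1 6 11 13 10)(7 12)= [0, 6, 2, 3, 4, 5, 11, 12, 8, 9, 1, 13, 7, 10]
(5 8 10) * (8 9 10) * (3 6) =(3 6)(5 9 10) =[0, 1, 2, 6, 4, 9, 3, 7, 8, 10, 5]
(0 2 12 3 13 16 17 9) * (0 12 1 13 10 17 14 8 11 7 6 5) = (0 2 1 13 16 14 8 11 7 6 5)(3 10 17 9 12) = [2, 13, 1, 10, 4, 0, 5, 6, 11, 12, 17, 7, 3, 16, 8, 15, 14, 9]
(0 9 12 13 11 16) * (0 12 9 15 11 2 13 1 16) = [15, 16, 13, 3, 4, 5, 6, 7, 8, 9, 10, 0, 1, 2, 14, 11, 12] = (0 15 11)(1 16 12)(2 13)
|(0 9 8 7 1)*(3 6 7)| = 7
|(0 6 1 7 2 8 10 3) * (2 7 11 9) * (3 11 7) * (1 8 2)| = 9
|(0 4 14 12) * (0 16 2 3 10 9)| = |(0 4 14 12 16 2 3 10 9)| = 9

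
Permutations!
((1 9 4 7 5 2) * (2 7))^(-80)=(9)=((1 9 4 2)(5 7))^(-80)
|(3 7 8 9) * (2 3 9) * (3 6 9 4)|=7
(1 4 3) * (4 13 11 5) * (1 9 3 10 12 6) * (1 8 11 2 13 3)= (1 3 9)(2 13)(4 10 12 6 8 11 5)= [0, 3, 13, 9, 10, 4, 8, 7, 11, 1, 12, 5, 6, 2]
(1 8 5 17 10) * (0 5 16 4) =[5, 8, 2, 3, 0, 17, 6, 7, 16, 9, 1, 11, 12, 13, 14, 15, 4, 10] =(0 5 17 10 1 8 16 4)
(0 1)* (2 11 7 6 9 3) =(0 1)(2 11 7 6 9 3) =[1, 0, 11, 2, 4, 5, 9, 6, 8, 3, 10, 7]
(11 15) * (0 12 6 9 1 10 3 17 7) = (0 12 6 9 1 10 3 17 7)(11 15) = [12, 10, 2, 17, 4, 5, 9, 0, 8, 1, 3, 15, 6, 13, 14, 11, 16, 7]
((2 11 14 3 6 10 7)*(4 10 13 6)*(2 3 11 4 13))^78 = (14)(2 4 10 7 3 13 6)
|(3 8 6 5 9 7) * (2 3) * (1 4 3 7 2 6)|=20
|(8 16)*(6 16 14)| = 4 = |(6 16 8 14)|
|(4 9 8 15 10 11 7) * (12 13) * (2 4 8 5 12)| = |(2 4 9 5 12 13)(7 8 15 10 11)| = 30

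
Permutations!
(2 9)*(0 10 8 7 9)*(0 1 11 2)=(0 10 8 7 9)(1 11 2)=[10, 11, 1, 3, 4, 5, 6, 9, 7, 0, 8, 2]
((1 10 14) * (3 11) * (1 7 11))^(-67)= ((1 10 14 7 11 3))^(-67)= (1 3 11 7 14 10)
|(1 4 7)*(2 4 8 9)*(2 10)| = 7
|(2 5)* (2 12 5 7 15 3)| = |(2 7 15 3)(5 12)| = 4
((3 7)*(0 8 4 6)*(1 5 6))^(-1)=(0 6 5 1 4 8)(3 7)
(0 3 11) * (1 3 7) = [7, 3, 2, 11, 4, 5, 6, 1, 8, 9, 10, 0] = (0 7 1 3 11)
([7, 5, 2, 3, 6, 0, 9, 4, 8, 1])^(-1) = (0 5 1 9 6 4 7)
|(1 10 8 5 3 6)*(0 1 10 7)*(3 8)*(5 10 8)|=12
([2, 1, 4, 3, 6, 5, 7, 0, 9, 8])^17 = (0 4 7 2 6)(8 9)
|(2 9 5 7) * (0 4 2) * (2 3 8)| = |(0 4 3 8 2 9 5 7)| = 8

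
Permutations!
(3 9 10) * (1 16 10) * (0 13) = (0 13)(1 16 10 3 9) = [13, 16, 2, 9, 4, 5, 6, 7, 8, 1, 3, 11, 12, 0, 14, 15, 10]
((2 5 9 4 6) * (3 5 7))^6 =(2 6 4 9 5 3 7)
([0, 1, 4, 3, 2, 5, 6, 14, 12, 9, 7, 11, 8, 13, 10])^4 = [0, 1, 2, 3, 4, 5, 6, 14, 8, 9, 7, 11, 12, 13, 10]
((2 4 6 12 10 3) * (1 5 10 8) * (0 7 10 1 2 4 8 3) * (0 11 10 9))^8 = (12)(0 9 7)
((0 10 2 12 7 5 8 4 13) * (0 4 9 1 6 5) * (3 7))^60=(13)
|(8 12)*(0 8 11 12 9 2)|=4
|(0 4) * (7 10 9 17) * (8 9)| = 10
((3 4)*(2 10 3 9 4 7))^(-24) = (10)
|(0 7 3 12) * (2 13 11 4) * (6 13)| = 20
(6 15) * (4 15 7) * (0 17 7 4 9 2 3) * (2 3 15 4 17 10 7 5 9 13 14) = [10, 1, 15, 0, 4, 9, 17, 13, 8, 3, 7, 11, 12, 14, 2, 6, 16, 5] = (0 10 7 13 14 2 15 6 17 5 9 3)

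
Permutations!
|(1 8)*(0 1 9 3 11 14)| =|(0 1 8 9 3 11 14)| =7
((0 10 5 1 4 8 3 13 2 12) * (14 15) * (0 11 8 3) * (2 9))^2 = ((0 10 5 1 4 3 13 9 2 12 11 8)(14 15))^2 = (15)(0 5 4 13 2 11)(1 3 9 12 8 10)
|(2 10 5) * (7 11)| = |(2 10 5)(7 11)| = 6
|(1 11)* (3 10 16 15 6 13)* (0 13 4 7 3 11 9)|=35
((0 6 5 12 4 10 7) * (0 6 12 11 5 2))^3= ((0 12 4 10 7 6 2)(5 11))^3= (0 10 2 4 6 12 7)(5 11)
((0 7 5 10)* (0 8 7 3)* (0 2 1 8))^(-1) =((0 3 2 1 8 7 5 10))^(-1) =(0 10 5 7 8 1 2 3)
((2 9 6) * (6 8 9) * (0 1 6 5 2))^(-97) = ((0 1 6)(2 5)(8 9))^(-97) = (0 6 1)(2 5)(8 9)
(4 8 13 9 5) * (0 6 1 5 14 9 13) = (0 6 1 5 4 8)(9 14) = [6, 5, 2, 3, 8, 4, 1, 7, 0, 14, 10, 11, 12, 13, 9]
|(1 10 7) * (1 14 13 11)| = 6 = |(1 10 7 14 13 11)|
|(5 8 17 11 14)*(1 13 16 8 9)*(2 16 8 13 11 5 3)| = 11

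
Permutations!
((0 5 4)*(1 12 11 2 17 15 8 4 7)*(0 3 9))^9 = ((0 5 7 1 12 11 2 17 15 8 4 3 9))^9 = (0 8 11 5 4 2 7 3 17 1 9 15 12)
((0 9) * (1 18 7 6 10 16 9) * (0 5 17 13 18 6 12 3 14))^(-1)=(0 14 3 12 7 18 13 17 5 9 16 10 6 1)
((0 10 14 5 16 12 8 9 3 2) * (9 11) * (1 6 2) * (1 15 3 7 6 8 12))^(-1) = ((0 10 14 5 16 1 8 11 9 7 6 2)(3 15))^(-1) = (0 2 6 7 9 11 8 1 16 5 14 10)(3 15)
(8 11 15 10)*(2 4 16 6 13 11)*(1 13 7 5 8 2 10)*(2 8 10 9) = (1 13 11 15)(2 4 16 6 7 5 10 8 9) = [0, 13, 4, 3, 16, 10, 7, 5, 9, 2, 8, 15, 12, 11, 14, 1, 6]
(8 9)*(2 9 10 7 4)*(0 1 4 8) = (0 1 4 2 9)(7 8 10) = [1, 4, 9, 3, 2, 5, 6, 8, 10, 0, 7]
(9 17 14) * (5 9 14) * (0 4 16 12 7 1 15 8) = [4, 15, 2, 3, 16, 9, 6, 1, 0, 17, 10, 11, 7, 13, 14, 8, 12, 5] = (0 4 16 12 7 1 15 8)(5 9 17)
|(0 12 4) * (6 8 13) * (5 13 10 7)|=|(0 12 4)(5 13 6 8 10 7)|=6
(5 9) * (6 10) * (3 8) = (3 8)(5 9)(6 10) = [0, 1, 2, 8, 4, 9, 10, 7, 3, 5, 6]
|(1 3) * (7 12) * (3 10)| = |(1 10 3)(7 12)| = 6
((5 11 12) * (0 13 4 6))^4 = (13)(5 11 12)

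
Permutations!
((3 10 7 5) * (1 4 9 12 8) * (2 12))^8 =(1 9 12)(2 8 4)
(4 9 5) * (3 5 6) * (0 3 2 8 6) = (0 3 5 4 9)(2 8 6) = [3, 1, 8, 5, 9, 4, 2, 7, 6, 0]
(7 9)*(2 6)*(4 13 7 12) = (2 6)(4 13 7 9 12) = [0, 1, 6, 3, 13, 5, 2, 9, 8, 12, 10, 11, 4, 7]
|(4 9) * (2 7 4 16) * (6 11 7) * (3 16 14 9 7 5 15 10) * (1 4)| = |(1 4 7)(2 6 11 5 15 10 3 16)(9 14)| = 24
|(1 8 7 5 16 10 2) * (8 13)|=8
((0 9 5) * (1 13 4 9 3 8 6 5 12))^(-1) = ((0 3 8 6 5)(1 13 4 9 12))^(-1) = (0 5 6 8 3)(1 12 9 4 13)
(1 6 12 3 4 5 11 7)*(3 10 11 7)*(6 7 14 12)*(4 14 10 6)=(1 7)(3 14 12 6 4 5 10 11)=[0, 7, 2, 14, 5, 10, 4, 1, 8, 9, 11, 3, 6, 13, 12]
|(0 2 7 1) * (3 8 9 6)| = |(0 2 7 1)(3 8 9 6)| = 4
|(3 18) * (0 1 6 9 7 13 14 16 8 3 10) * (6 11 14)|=|(0 1 11 14 16 8 3 18 10)(6 9 7 13)|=36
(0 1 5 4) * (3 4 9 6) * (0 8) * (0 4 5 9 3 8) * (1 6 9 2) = (9)(0 6 8 4)(1 2)(3 5) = [6, 2, 1, 5, 0, 3, 8, 7, 4, 9]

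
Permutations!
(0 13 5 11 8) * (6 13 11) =[11, 1, 2, 3, 4, 6, 13, 7, 0, 9, 10, 8, 12, 5] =(0 11 8)(5 6 13)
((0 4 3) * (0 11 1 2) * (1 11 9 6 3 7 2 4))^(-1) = ((11)(0 1 4 7 2)(3 9 6))^(-1) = (11)(0 2 7 4 1)(3 6 9)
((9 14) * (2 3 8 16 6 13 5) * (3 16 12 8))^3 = (2 13 16 5 6)(8 12)(9 14) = ((2 16 6 13 5)(8 12)(9 14))^3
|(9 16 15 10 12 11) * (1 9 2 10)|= 4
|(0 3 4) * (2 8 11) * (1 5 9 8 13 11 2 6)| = 24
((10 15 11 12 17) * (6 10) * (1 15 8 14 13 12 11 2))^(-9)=((1 15 2)(6 10 8 14 13 12 17))^(-9)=(6 12 14 10 17 13 8)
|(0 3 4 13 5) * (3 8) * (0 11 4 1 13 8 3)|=|(0 3 1 13 5 11 4 8)|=8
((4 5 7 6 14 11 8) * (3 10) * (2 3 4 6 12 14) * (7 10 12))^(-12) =(2 12 11 6 3 14 8)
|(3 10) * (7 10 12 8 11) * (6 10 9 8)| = 4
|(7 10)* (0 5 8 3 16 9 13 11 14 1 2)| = 22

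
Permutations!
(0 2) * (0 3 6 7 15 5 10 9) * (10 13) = [2, 1, 3, 6, 4, 13, 7, 15, 8, 0, 9, 11, 12, 10, 14, 5] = (0 2 3 6 7 15 5 13 10 9)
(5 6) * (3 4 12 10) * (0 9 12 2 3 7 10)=[9, 1, 3, 4, 2, 6, 5, 10, 8, 12, 7, 11, 0]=(0 9 12)(2 3 4)(5 6)(7 10)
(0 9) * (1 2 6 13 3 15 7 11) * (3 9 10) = (0 10 3 15 7 11 1 2 6 13 9) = [10, 2, 6, 15, 4, 5, 13, 11, 8, 0, 3, 1, 12, 9, 14, 7]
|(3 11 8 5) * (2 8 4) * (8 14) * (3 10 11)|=7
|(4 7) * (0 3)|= 2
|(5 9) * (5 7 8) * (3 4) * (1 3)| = 12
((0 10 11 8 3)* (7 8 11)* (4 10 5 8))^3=(11)(0 3 8 5)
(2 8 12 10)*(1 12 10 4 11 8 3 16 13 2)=(1 12 4 11 8 10)(2 3 16 13)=[0, 12, 3, 16, 11, 5, 6, 7, 10, 9, 1, 8, 4, 2, 14, 15, 13]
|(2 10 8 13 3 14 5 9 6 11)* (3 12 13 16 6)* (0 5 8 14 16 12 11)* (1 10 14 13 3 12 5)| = 14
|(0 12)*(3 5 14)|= |(0 12)(3 5 14)|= 6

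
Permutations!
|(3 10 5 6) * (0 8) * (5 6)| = |(0 8)(3 10 6)| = 6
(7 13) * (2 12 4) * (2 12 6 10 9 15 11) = [0, 1, 6, 3, 12, 5, 10, 13, 8, 15, 9, 2, 4, 7, 14, 11] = (2 6 10 9 15 11)(4 12)(7 13)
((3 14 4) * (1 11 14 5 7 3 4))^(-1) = (1 14 11)(3 7 5)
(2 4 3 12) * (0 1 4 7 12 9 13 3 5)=(0 1 4 5)(2 7 12)(3 9 13)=[1, 4, 7, 9, 5, 0, 6, 12, 8, 13, 10, 11, 2, 3]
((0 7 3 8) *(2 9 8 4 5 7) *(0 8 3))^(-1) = ((0 2 9 3 4 5 7))^(-1) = (0 7 5 4 3 9 2)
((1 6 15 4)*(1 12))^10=((1 6 15 4 12))^10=(15)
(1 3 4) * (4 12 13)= [0, 3, 2, 12, 1, 5, 6, 7, 8, 9, 10, 11, 13, 4]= (1 3 12 13 4)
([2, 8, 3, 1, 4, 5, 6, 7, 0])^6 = (0 2 3 1 8)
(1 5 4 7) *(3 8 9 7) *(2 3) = (1 5 4 2 3 8 9 7) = [0, 5, 3, 8, 2, 4, 6, 1, 9, 7]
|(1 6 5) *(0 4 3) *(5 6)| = 6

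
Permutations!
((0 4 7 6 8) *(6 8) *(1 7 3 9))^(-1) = (0 8 7 1 9 3 4)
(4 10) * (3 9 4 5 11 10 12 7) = [0, 1, 2, 9, 12, 11, 6, 3, 8, 4, 5, 10, 7] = (3 9 4 12 7)(5 11 10)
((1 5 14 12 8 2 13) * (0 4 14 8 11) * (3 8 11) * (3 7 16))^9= ((0 4 14 12 7 16 3 8 2 13 1 5 11))^9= (0 13 16 4 1 3 14 5 8 12 11 2 7)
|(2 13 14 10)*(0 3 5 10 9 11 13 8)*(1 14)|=30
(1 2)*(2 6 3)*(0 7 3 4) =(0 7 3 2 1 6 4) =[7, 6, 1, 2, 0, 5, 4, 3]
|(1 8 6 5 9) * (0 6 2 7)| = |(0 6 5 9 1 8 2 7)| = 8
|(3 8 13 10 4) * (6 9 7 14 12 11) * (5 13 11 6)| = |(3 8 11 5 13 10 4)(6 9 7 14 12)| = 35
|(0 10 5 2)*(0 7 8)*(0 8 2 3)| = 4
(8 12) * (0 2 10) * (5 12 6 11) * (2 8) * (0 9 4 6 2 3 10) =[8, 1, 0, 10, 6, 12, 11, 7, 2, 4, 9, 5, 3] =(0 8 2)(3 10 9 4 6 11 5 12)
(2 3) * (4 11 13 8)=(2 3)(4 11 13 8)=[0, 1, 3, 2, 11, 5, 6, 7, 4, 9, 10, 13, 12, 8]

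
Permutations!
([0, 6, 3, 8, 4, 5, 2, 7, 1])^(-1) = [0, 8, 6, 2, 4, 5, 1, 7, 3]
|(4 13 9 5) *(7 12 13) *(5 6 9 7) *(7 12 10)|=|(4 5)(6 9)(7 10)(12 13)|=2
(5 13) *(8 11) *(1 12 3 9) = [0, 12, 2, 9, 4, 13, 6, 7, 11, 1, 10, 8, 3, 5] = (1 12 3 9)(5 13)(8 11)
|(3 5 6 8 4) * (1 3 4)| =5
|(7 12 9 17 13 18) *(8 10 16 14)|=|(7 12 9 17 13 18)(8 10 16 14)|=12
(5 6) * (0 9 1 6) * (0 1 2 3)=(0 9 2 3)(1 6 5)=[9, 6, 3, 0, 4, 1, 5, 7, 8, 2]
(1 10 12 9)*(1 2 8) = (1 10 12 9 2 8) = [0, 10, 8, 3, 4, 5, 6, 7, 1, 2, 12, 11, 9]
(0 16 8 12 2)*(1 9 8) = [16, 9, 0, 3, 4, 5, 6, 7, 12, 8, 10, 11, 2, 13, 14, 15, 1] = (0 16 1 9 8 12 2)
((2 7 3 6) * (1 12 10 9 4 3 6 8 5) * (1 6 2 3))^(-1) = (1 4 9 10 12)(2 7)(3 6 5 8)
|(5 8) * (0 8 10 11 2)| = 6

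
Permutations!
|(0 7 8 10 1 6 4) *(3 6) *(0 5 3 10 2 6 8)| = 6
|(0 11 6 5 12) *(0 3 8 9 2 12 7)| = 5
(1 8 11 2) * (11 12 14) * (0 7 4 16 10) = (0 7 4 16 10)(1 8 12 14 11 2) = [7, 8, 1, 3, 16, 5, 6, 4, 12, 9, 0, 2, 14, 13, 11, 15, 10]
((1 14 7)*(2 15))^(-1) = ((1 14 7)(2 15))^(-1) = (1 7 14)(2 15)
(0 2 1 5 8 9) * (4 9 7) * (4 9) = (0 2 1 5 8 7 9) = [2, 5, 1, 3, 4, 8, 6, 9, 7, 0]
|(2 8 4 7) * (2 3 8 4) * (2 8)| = |(8)(2 4 7 3)| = 4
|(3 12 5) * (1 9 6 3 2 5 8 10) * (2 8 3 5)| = |(1 9 6 5 8 10)(3 12)| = 6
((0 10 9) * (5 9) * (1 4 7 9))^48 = ((0 10 5 1 4 7 9))^48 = (0 9 7 4 1 5 10)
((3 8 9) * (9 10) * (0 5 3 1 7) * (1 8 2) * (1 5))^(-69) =((0 1 7)(2 5 3)(8 10 9))^(-69) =(10)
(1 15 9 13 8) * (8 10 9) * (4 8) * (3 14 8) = (1 15 4 3 14 8)(9 13 10) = [0, 15, 2, 14, 3, 5, 6, 7, 1, 13, 9, 11, 12, 10, 8, 4]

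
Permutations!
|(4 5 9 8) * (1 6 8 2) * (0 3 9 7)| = 10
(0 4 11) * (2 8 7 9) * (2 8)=(0 4 11)(7 9 8)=[4, 1, 2, 3, 11, 5, 6, 9, 7, 8, 10, 0]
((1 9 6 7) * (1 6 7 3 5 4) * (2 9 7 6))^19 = ((1 7 2 9 6 3 5 4))^19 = (1 9 5 7 6 4 2 3)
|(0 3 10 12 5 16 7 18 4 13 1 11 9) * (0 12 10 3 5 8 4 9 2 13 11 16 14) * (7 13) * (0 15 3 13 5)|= 56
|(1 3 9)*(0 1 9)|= |(9)(0 1 3)|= 3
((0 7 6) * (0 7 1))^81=(0 1)(6 7)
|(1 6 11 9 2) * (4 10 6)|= 7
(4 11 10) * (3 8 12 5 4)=[0, 1, 2, 8, 11, 4, 6, 7, 12, 9, 3, 10, 5]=(3 8 12 5 4 11 10)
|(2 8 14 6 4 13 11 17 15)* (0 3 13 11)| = 24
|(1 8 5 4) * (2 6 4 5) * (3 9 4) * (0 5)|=14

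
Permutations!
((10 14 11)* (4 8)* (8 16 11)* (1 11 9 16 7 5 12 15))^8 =(16)(1 12 7 8 10)(4 14 11 15 5)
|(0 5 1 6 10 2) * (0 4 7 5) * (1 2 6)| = |(2 4 7 5)(6 10)| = 4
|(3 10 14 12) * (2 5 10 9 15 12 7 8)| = |(2 5 10 14 7 8)(3 9 15 12)| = 12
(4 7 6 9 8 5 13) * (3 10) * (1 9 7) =[0, 9, 2, 10, 1, 13, 7, 6, 5, 8, 3, 11, 12, 4] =(1 9 8 5 13 4)(3 10)(6 7)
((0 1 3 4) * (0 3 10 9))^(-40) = ((0 1 10 9)(3 4))^(-40) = (10)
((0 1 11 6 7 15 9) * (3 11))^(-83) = ((0 1 3 11 6 7 15 9))^(-83) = (0 7 3 9 6 1 15 11)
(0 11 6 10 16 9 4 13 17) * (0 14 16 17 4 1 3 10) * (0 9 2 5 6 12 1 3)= (0 11 12 1)(2 5 6 9 3 10 17 14 16)(4 13)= [11, 0, 5, 10, 13, 6, 9, 7, 8, 3, 17, 12, 1, 4, 16, 15, 2, 14]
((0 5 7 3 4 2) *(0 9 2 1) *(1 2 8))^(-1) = (0 1 8 9 2 4 3 7 5)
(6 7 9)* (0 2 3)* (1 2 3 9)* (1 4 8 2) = (0 3)(2 9 6 7 4 8) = [3, 1, 9, 0, 8, 5, 7, 4, 2, 6]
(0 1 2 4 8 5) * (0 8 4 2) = (0 1)(5 8) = [1, 0, 2, 3, 4, 8, 6, 7, 5]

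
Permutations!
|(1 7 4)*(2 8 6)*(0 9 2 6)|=12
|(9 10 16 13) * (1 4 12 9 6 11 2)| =|(1 4 12 9 10 16 13 6 11 2)| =10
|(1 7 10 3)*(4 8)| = |(1 7 10 3)(4 8)| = 4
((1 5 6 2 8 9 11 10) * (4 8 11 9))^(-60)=((1 5 6 2 11 10)(4 8))^(-60)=(11)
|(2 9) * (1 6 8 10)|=|(1 6 8 10)(2 9)|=4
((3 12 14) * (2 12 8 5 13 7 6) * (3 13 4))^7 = (2 12 14 13 7 6)(3 4 5 8)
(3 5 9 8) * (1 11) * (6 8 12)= (1 11)(3 5 9 12 6 8)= [0, 11, 2, 5, 4, 9, 8, 7, 3, 12, 10, 1, 6]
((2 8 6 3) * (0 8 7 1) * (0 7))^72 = (0 6 2 8 3)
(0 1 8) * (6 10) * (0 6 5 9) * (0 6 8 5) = [1, 5, 2, 3, 4, 9, 10, 7, 8, 6, 0] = (0 1 5 9 6 10)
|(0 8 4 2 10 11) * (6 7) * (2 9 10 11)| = |(0 8 4 9 10 2 11)(6 7)| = 14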